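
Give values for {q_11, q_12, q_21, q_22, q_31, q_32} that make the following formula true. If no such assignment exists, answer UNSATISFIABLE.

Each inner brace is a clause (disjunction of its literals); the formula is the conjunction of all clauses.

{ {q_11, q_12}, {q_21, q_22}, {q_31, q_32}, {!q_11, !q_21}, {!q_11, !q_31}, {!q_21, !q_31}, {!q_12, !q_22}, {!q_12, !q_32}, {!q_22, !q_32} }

UNSATISFIABLE

Branch on q_11: set q_11 = true.
From the singleton clause (!q_21), q_21 = false.
From the singleton clause (q_22), q_22 = true.
From the singleton clause (!q_31), q_31 = false.
From the singleton clause (q_32), q_32 = true.
Now (!q_32) is unsatisfied and unit — conflict.
That branch fails; take q_11 = false instead.
From the singleton clause (q_12), q_12 = true.
From the singleton clause (!q_22), q_22 = false.
From the singleton clause (q_21), q_21 = true.
From the singleton clause (!q_31), q_31 = false.
From the singleton clause (q_32), q_32 = true.
Now (!q_32) is unsatisfied and unit — conflict.
Either choice for q_11 ends in contradiction.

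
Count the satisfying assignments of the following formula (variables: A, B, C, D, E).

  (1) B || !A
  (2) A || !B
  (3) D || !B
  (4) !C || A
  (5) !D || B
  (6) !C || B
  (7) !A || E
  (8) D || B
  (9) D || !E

There are 2^5 = 32 truth assignments over (A, B, C, D, E).
Split on D. With D = true, the clauses containing D are satisfied and !D drops from the rest; 2 of the 2^4 = 16 assignments to the other variables satisfy what remains.
With D = false, by the same count on the reduced clause set, 0 assignments work.
(One model: A=T, B=T, C=F, D=T, E=T.)
Total: 2 + 0 = 2.

2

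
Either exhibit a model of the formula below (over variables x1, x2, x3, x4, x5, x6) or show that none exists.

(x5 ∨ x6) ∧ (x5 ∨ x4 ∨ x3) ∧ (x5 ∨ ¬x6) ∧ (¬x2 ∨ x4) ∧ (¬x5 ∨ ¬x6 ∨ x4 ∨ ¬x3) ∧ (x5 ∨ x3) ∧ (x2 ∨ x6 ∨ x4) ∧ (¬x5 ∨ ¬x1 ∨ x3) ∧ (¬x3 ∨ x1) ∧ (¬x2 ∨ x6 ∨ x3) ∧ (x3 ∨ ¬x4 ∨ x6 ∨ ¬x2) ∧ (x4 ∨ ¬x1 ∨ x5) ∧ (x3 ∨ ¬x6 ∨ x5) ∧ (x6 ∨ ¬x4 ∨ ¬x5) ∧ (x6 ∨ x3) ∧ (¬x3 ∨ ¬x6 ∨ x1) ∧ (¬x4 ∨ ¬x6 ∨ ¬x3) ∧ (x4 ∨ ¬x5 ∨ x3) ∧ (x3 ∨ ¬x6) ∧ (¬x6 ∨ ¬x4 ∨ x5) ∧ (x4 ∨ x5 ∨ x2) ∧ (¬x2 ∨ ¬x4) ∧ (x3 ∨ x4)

UNSATISFIABLE

Try x5 = True.
Try x2 = False.
Try x6 = True.
From the singleton clause (x3), x3 = True.
From the singleton clause (x4), x4 = True.
But (¬x4) is also a unit clause — contradiction.
Undo x6 and try x6 = False.
From the singleton clause (x4), x4 = True.
But (¬x4) is also a unit clause — contradiction.
Neither x6 = True nor x6 = False works.
Undo x2 and try x2 = True.
From the singleton clause (x4), x4 = True.
But (¬x4) is also a unit clause — contradiction.
Neither x2 = True nor x2 = False works.
Undo x5 and try x5 = False.
From the singleton clause (x6), x6 = True.
But (¬x6) is also a unit clause — contradiction.
Neither x5 = True nor x5 = False works.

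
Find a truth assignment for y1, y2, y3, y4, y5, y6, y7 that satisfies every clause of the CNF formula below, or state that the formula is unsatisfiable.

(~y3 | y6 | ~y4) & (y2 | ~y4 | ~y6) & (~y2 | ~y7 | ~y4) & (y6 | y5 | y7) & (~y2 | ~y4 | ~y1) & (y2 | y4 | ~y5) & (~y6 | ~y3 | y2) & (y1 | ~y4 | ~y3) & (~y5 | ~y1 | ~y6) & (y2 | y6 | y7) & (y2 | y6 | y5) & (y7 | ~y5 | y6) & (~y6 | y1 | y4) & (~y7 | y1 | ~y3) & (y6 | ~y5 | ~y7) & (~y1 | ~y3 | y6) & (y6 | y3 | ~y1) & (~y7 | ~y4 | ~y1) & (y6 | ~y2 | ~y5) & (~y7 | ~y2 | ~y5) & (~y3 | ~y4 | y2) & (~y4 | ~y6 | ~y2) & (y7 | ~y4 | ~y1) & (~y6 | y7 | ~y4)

y1: 0,  y2: 1,  y3: 0,  y4: 0,  y5: 0,  y6: 0,  y7: 1

Try y3 = 0.
Try y6 = 0.
From the singleton clause (~y1), y1 = 0.
Try y5 = 0.
From the singleton clause (y7), y7 = 1.
From the singleton clause (y2), y2 = 1.
From the singleton clause (~y4), y4 = 0.
Every clause now holds.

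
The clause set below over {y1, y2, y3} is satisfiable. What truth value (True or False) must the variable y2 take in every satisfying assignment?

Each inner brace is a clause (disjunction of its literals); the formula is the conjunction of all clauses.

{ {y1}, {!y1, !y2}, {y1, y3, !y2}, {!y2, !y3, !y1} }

Suppose y2 = true.
From the singleton clause (y1), y1 = true.
That conflicts with the unit clause (!y1).
So every satisfying assignment has y2 = False.

False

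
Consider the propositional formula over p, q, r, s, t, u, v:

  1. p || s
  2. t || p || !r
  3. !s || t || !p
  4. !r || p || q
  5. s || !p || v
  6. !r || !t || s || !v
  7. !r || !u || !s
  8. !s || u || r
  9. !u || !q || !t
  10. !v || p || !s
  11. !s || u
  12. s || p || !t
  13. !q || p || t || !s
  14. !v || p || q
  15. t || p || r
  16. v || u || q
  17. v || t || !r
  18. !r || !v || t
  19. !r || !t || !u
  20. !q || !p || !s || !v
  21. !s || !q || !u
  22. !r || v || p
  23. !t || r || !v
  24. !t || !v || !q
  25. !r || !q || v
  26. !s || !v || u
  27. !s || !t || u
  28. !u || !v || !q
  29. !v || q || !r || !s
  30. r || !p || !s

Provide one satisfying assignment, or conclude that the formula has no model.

p: false; q: false; r: false; s: true; t: true; u: true; v: false

Branch on p: set p = false.
(s) alone gives s = true.
(!v) alone gives v = false.
(u) alone gives u = true.
(!r) alone gives r = false.
(t) alone gives t = true.
(!q) alone gives q = false.
Every clause now holds.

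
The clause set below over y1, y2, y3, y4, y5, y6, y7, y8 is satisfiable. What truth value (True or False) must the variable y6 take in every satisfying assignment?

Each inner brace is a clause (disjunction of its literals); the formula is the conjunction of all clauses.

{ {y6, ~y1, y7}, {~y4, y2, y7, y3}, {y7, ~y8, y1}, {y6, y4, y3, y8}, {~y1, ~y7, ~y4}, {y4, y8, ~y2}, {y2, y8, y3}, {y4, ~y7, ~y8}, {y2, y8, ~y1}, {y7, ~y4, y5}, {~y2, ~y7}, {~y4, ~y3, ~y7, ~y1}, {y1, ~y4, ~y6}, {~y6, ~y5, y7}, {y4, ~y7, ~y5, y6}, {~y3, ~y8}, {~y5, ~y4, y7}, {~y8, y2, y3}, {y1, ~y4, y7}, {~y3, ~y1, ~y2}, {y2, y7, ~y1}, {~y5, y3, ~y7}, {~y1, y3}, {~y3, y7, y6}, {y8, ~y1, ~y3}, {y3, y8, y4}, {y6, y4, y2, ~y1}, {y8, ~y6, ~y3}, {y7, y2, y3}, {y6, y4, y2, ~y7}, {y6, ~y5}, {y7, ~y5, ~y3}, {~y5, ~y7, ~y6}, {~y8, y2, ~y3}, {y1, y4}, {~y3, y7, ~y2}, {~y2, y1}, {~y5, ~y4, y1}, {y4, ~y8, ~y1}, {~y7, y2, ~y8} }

False

Suppose y6 = 1.
Suppose y2 = 0.
Suppose y8 = 1.
From the singleton clause (~y3), y3 = 0.
But (y3) is also a unit clause — contradiction.
That branch fails; take y8 = 0 instead.
From the singleton clause (y3), y3 = 1.
But (~y3) is also a unit clause — contradiction.
Either choice for y8 ends in contradiction.
That branch fails; take y2 = 1 instead.
From the singleton clause (~y7), y7 = 0.
From the singleton clause (~y5), y5 = 0.
From the singleton clause (~y4), y4 = 0.
From the singleton clause (y8), y8 = 1.
From the singleton clause (y1), y1 = 1.
But (~y1) is also a unit clause — contradiction.
Either choice for y2 ends in contradiction.
So every satisfying assignment has y6 = False.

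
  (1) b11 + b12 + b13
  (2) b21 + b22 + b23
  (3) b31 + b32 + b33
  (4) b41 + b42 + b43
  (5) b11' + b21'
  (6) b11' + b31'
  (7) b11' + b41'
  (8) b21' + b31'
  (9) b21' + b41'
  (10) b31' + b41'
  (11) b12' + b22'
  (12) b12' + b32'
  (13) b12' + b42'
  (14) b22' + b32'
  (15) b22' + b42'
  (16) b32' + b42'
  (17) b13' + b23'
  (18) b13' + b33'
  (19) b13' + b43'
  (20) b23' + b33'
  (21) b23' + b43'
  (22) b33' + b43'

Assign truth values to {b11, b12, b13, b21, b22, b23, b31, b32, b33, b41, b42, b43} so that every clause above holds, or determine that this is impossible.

Try b11 = 0.
Try b12 = 1.
The clause (b22') is unit, so b22 = 0.
The clause (b32') is unit, so b32 = 0.
The clause (b42') is unit, so b42 = 0.
Try b21 = 1.
The clause (b31') is unit, so b31 = 0.
The clause (b33) is unit, so b33 = 1.
The clause (b41') is unit, so b41 = 0.
The clause (b43) is unit, so b43 = 1.
Now (b43') is unsatisfied and unit — conflict.
Backtrack on b21: now try b21 = 0.
The clause (b23) is unit, so b23 = 1.
The clause (b13') is unit, so b13 = 0.
The clause (b33') is unit, so b33 = 0.
The clause (b31) is unit, so b31 = 1.
The clause (b41') is unit, so b41 = 0.
The clause (b43) is unit, so b43 = 1.
Now (b43') is unsatisfied and unit — conflict.
Both values of b21 lead to a conflict.
Backtrack on b12: now try b12 = 0.
The clause (b13) is unit, so b13 = 1.
The clause (b23') is unit, so b23 = 0.
The clause (b33') is unit, so b33 = 0.
The clause (b43') is unit, so b43 = 0.
Try b21 = 1.
The clause (b31') is unit, so b31 = 0.
The clause (b32) is unit, so b32 = 1.
The clause (b41') is unit, so b41 = 0.
The clause (b42) is unit, so b42 = 1.
Now (b42') is unsatisfied and unit — conflict.
Backtrack on b21: now try b21 = 0.
The clause (b22) is unit, so b22 = 1.
The clause (b32') is unit, so b32 = 0.
The clause (b31) is unit, so b31 = 1.
The clause (b41') is unit, so b41 = 0.
The clause (b42) is unit, so b42 = 1.
Now (b42') is unsatisfied and unit — conflict.
Both values of b21 lead to a conflict.
Both values of b12 lead to a conflict.
Backtrack on b11: now try b11 = 1.
The clause (b21') is unit, so b21 = 0.
The clause (b31') is unit, so b31 = 0.
The clause (b41') is unit, so b41 = 0.
Try b22 = 1.
The clause (b12') is unit, so b12 = 0.
The clause (b32') is unit, so b32 = 0.
The clause (b33) is unit, so b33 = 1.
The clause (b42') is unit, so b42 = 0.
The clause (b43) is unit, so b43 = 1.
Now (b43') is unsatisfied and unit — conflict.
Backtrack on b22: now try b22 = 0.
The clause (b23) is unit, so b23 = 1.
The clause (b13') is unit, so b13 = 0.
The clause (b33') is unit, so b33 = 0.
The clause (b32) is unit, so b32 = 1.
The clause (b12') is unit, so b12 = 0.
The clause (b42') is unit, so b42 = 0.
The clause (b43) is unit, so b43 = 1.
Now (b43') is unsatisfied and unit — conflict.
Both values of b22 lead to a conflict.
Both values of b11 lead to a conflict.

UNSATISFIABLE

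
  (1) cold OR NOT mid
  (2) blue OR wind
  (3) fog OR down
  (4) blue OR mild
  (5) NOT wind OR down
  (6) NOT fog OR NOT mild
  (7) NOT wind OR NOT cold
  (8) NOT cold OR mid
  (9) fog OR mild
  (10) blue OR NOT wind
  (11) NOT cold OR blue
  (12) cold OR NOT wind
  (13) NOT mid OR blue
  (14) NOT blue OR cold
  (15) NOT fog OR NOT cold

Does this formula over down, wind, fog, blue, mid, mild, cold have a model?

Try cold = true.
From the singleton clause (NOT wind), wind = false.
From the singleton clause (blue), blue = true.
From the singleton clause (mid), mid = true.
From the singleton clause (NOT fog), fog = false.
From the singleton clause (down), down = true.
From the singleton clause (mild), mild = true.
All clauses are satisfied.
A satisfying assignment: down=true,  wind=false,  fog=false,  blue=true,  mid=true,  mild=true,  cold=true.

Yes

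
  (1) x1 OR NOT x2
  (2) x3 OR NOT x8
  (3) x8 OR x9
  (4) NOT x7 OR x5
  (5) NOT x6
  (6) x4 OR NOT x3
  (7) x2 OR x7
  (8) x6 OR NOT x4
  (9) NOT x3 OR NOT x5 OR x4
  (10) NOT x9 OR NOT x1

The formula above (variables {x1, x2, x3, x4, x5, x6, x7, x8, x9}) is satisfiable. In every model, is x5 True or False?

Suppose x5 = false.
The clause (NOT x7) is unit, so x7 = false.
The clause (NOT x6) is unit, so x6 = false.
The clause (x2) is unit, so x2 = true.
The clause (x1) is unit, so x1 = true.
The clause (NOT x4) is unit, so x4 = false.
The clause (NOT x3) is unit, so x3 = false.
The clause (NOT x8) is unit, so x8 = false.
The clause (x9) is unit, so x9 = true.
But (NOT x9) is also a unit clause — contradiction.
So every satisfying assignment has x5 = True.

True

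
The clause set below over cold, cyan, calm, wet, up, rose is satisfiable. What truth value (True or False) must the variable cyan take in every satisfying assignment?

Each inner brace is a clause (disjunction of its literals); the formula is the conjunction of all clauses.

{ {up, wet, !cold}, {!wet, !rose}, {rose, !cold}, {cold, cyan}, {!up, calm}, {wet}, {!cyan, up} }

Suppose cyan = false.
The clause (cold) is unit, so cold = true.
The clause (rose) is unit, so rose = true.
The clause (!wet) is unit, so wet = false.
Now (wet) is unsatisfied and unit — conflict.
So every satisfying assignment has cyan = True.

True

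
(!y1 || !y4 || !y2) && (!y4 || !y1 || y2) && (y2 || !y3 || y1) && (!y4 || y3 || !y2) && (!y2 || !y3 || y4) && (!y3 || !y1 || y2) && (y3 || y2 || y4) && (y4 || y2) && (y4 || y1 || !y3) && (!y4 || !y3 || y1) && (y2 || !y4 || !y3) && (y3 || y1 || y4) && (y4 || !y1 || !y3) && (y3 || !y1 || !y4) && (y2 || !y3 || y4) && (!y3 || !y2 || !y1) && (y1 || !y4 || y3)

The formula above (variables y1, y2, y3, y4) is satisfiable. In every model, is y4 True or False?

False

Suppose y4 = true.
Try y1 = false.
Unit clause (!y3) forces y3 = false.
But (y3) is also a unit clause — contradiction.
Backtrack on y1: now try y1 = true.
Unit clause (!y2) forces y2 = false.
But (y2) is also a unit clause — contradiction.
Either choice for y1 ends in contradiction.
So every satisfying assignment has y4 = False.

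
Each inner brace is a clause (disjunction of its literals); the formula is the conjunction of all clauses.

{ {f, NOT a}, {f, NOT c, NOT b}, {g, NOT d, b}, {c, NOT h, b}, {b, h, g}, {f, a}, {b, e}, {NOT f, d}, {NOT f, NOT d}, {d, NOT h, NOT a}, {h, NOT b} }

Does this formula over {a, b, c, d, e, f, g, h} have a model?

No, unsatisfiable

Try f = true.
From the singleton clause (d), d = true.
That conflicts with the unit clause (NOT d).
Undo f and try f = false.
From the singleton clause (NOT a), a = false.
That conflicts with the unit clause (a).
Neither f = true nor f = false works.
No assignment satisfies every clause.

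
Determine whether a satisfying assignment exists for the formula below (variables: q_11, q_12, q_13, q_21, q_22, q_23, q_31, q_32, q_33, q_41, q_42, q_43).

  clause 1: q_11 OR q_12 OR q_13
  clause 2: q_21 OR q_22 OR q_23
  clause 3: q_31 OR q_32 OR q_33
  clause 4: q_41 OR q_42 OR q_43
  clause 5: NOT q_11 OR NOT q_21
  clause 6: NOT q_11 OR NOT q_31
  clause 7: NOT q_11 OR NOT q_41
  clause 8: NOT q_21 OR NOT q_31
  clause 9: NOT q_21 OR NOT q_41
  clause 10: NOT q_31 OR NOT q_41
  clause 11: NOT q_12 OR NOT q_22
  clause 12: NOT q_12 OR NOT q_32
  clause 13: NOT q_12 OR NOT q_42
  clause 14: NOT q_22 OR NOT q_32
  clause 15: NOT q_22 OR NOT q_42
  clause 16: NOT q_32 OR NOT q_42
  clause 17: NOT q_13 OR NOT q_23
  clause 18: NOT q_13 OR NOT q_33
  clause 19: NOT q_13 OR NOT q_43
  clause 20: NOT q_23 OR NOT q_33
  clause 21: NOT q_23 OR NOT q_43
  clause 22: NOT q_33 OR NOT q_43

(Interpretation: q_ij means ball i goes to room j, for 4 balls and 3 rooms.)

No, unsatisfiable

Suppose q_11 = false.
Suppose q_12 = true.
From the singleton clause (NOT q_22), q_22 = false.
From the singleton clause (NOT q_32), q_32 = false.
From the singleton clause (NOT q_42), q_42 = false.
Suppose q_21 = true.
From the singleton clause (NOT q_31), q_31 = false.
From the singleton clause (q_33), q_33 = true.
From the singleton clause (NOT q_41), q_41 = false.
From the singleton clause (q_43), q_43 = true.
That conflicts with the unit clause (NOT q_43).
That branch fails; take q_21 = false instead.
From the singleton clause (q_23), q_23 = true.
From the singleton clause (NOT q_13), q_13 = false.
From the singleton clause (NOT q_33), q_33 = false.
From the singleton clause (q_31), q_31 = true.
From the singleton clause (NOT q_41), q_41 = false.
From the singleton clause (q_43), q_43 = true.
That conflicts with the unit clause (NOT q_43).
Neither q_21 = true nor q_21 = false works.
That branch fails; take q_12 = false instead.
From the singleton clause (q_13), q_13 = true.
From the singleton clause (NOT q_23), q_23 = false.
From the singleton clause (NOT q_33), q_33 = false.
From the singleton clause (NOT q_43), q_43 = false.
Suppose q_21 = true.
From the singleton clause (NOT q_31), q_31 = false.
From the singleton clause (q_32), q_32 = true.
From the singleton clause (NOT q_41), q_41 = false.
From the singleton clause (q_42), q_42 = true.
That conflicts with the unit clause (NOT q_42).
That branch fails; take q_21 = false instead.
From the singleton clause (q_22), q_22 = true.
From the singleton clause (NOT q_32), q_32 = false.
From the singleton clause (q_31), q_31 = true.
From the singleton clause (NOT q_41), q_41 = false.
From the singleton clause (q_42), q_42 = true.
That conflicts with the unit clause (NOT q_42).
Neither q_21 = true nor q_21 = false works.
Neither q_12 = true nor q_12 = false works.
That branch fails; take q_11 = true instead.
From the singleton clause (NOT q_21), q_21 = false.
From the singleton clause (NOT q_31), q_31 = false.
From the singleton clause (NOT q_41), q_41 = false.
Suppose q_22 = true.
From the singleton clause (NOT q_12), q_12 = false.
From the singleton clause (NOT q_32), q_32 = false.
From the singleton clause (q_33), q_33 = true.
From the singleton clause (NOT q_42), q_42 = false.
From the singleton clause (q_43), q_43 = true.
That conflicts with the unit clause (NOT q_43).
That branch fails; take q_22 = false instead.
From the singleton clause (q_23), q_23 = true.
From the singleton clause (NOT q_13), q_13 = false.
From the singleton clause (NOT q_33), q_33 = false.
From the singleton clause (q_32), q_32 = true.
From the singleton clause (NOT q_12), q_12 = false.
From the singleton clause (NOT q_42), q_42 = false.
From the singleton clause (q_43), q_43 = true.
That conflicts with the unit clause (NOT q_43).
Neither q_22 = true nor q_22 = false works.
Neither q_11 = true nor q_11 = false works.
No assignment satisfies every clause.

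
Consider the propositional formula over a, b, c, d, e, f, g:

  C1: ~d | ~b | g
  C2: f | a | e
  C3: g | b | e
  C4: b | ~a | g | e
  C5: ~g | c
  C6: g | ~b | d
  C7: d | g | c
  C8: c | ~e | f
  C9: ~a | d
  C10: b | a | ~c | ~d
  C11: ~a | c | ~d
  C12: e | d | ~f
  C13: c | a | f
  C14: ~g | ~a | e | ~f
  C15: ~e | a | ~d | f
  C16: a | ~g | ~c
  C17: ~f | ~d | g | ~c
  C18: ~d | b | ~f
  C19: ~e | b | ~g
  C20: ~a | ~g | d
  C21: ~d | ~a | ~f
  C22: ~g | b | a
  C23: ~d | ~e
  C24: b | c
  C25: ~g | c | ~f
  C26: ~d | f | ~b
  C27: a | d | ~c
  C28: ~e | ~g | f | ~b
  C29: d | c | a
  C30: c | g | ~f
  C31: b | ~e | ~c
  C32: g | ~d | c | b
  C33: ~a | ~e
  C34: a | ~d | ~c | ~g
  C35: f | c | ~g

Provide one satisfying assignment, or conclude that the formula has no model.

Try g = 1.
Unit clause (c) forces c = 1.
Unit clause (a) forces a = 1.
Unit clause (d) forces d = 1.
Unit clause (~f) forces f = 0.
Unit clause (~e) forces e = 0.
Unit clause (~b) forces b = 0.
This assignment satisfies each clause.

a=1,  b=0,  c=1,  d=1,  e=0,  f=0,  g=1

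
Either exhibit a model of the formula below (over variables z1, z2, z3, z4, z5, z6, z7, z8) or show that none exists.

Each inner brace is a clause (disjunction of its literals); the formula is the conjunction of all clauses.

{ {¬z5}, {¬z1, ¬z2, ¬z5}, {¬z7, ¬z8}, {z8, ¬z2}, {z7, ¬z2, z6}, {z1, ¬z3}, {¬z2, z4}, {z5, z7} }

(¬z5) alone gives z5 = False.
(z7) alone gives z7 = True.
(¬z8) alone gives z8 = False.
(¬z2) alone gives z2 = False.
Try z1 = False.
(¬z3) alone gives z3 = False.
No clause remains; z4, z6 are free.

z1: False; z2: False; z3: False; z4: False; z5: False; z6: False; z7: True; z8: False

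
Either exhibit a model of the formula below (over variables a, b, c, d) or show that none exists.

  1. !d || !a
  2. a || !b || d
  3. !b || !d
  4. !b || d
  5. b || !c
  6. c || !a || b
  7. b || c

Try d = false.
Unit clause (!b) forces b = false.
Unit clause (!c) forces c = false.
Now (c) is unsatisfied and unit — conflict.
So d must be the other value — set d = true.
Unit clause (!a) forces a = false.
Unit clause (!b) forces b = false.
Unit clause (!c) forces c = false.
Now (c) is unsatisfied and unit — conflict.
Neither d = true nor d = false works.

UNSATISFIABLE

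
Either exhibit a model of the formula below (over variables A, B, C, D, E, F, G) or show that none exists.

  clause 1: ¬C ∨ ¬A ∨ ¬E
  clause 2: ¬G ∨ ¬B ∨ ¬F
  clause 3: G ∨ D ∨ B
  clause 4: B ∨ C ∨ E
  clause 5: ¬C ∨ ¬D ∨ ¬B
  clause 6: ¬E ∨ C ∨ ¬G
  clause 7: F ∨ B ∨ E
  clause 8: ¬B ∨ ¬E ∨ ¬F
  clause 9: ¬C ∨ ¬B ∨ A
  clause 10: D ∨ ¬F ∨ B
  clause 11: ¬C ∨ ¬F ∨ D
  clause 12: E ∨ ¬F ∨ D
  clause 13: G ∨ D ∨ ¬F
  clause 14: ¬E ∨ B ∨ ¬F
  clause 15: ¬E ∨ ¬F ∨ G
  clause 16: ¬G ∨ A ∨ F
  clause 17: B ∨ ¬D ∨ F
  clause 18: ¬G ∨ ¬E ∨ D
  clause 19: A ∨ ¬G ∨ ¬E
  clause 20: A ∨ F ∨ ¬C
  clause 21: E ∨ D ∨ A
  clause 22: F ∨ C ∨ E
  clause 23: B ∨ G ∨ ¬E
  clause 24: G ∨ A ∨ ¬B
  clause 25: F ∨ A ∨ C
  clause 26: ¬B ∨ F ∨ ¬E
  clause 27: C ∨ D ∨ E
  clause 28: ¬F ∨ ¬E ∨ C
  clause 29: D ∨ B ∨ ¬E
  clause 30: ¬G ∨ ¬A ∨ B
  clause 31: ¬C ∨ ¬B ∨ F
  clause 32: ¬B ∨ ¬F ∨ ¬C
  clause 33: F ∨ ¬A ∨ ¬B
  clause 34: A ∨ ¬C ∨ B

Try C = True.
Try A = True.
Unit clause (¬E) forces E = False.
Try D = True.
Unit clause (¬B) forces B = False.
Unit clause (F) forces F = True.
Unit clause (¬G) forces G = False.
This assignment satisfies each clause.

A=True; B=False; C=True; D=True; E=False; F=True; G=False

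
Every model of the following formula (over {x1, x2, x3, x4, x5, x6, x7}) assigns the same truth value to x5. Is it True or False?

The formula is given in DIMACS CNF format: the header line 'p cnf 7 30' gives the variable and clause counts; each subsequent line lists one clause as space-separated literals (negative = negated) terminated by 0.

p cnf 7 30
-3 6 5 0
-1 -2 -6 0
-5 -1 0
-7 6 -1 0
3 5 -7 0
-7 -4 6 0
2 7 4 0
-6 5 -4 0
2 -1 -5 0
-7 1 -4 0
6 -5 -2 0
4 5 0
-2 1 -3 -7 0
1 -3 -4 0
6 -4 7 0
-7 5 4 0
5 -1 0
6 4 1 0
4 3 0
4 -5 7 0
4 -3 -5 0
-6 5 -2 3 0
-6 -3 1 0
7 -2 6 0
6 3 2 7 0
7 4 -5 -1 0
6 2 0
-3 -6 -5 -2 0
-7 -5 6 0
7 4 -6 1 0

Suppose x5 = False.
The clause (x4) is unit, so x4 = True.
The clause (¬x6) is unit, so x6 = False.
The clause (¬x3) is unit, so x3 = False.
The clause (¬x7) is unit, so x7 = False.
That conflicts with the unit clause (x7).
So every satisfying assignment has x5 = True.

True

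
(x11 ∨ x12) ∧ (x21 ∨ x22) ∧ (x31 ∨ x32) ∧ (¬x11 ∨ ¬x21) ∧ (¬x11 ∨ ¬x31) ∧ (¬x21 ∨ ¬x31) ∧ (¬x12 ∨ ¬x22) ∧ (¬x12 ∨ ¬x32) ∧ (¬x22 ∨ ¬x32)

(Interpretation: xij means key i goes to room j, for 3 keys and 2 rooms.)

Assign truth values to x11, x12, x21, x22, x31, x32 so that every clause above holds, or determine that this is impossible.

Branch on x11: set x11 = True.
The clause (¬x21) is unit, so x21 = False.
The clause (x22) is unit, so x22 = True.
The clause (¬x31) is unit, so x31 = False.
The clause (x32) is unit, so x32 = True.
But (¬x32) is also a unit clause — contradiction.
Undo x11 and try x11 = False.
The clause (x12) is unit, so x12 = True.
The clause (¬x22) is unit, so x22 = False.
The clause (x21) is unit, so x21 = True.
The clause (¬x31) is unit, so x31 = False.
The clause (x32) is unit, so x32 = True.
But (¬x32) is also a unit clause — contradiction.
Both values of x11 lead to a conflict.

UNSATISFIABLE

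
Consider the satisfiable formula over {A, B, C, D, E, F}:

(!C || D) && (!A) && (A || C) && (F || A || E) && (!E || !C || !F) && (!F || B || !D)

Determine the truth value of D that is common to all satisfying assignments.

True

Suppose D = false.
(!C) alone gives C = false.
(!A) alone gives A = false.
That conflicts with the unit clause (A).
So every satisfying assignment has D = True.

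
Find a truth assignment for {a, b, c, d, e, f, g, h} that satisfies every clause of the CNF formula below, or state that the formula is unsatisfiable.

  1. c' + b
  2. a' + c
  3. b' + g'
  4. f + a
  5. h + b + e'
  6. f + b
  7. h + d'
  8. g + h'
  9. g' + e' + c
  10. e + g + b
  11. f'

Unit clause (f') forces f = 0.
Unit clause (a) forces a = 1.
Unit clause (c) forces c = 1.
Unit clause (b) forces b = 1.
Unit clause (g') forces g = 0.
Unit clause (h') forces h = 0.
Unit clause (d') forces d = 0.
All clauses hold; e can take either value.

a: 1,  b: 1,  c: 1,  d: 0,  e: 1,  f: 0,  g: 0,  h: 0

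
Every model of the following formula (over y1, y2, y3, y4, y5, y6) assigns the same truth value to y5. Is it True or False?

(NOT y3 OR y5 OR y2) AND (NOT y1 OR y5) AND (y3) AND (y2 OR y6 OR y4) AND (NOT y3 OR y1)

Suppose y5 = false.
Unit clause (NOT y1) forces y1 = false.
Unit clause (y3) forces y3 = true.
That conflicts with the unit clause (NOT y3).
So every satisfying assignment has y5 = True.

True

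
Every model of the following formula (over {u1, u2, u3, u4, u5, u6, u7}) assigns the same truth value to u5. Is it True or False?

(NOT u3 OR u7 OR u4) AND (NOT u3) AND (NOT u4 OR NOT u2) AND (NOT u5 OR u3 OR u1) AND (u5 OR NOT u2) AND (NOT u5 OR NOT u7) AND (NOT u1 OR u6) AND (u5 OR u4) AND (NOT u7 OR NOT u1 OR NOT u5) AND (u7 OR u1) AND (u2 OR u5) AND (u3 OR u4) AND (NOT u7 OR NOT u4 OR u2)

Suppose u5 = false.
Unit clause (NOT u3) forces u3 = false.
Unit clause (NOT u2) forces u2 = false.
But (u2) is also a unit clause — contradiction.
So every satisfying assignment has u5 = True.

True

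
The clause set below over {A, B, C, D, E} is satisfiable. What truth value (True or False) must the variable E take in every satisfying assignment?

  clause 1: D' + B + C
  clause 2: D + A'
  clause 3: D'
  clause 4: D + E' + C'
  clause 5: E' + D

False

Suppose E = 1.
(D') alone gives D = 0.
That conflicts with the unit clause (D).
So every satisfying assignment has E = False.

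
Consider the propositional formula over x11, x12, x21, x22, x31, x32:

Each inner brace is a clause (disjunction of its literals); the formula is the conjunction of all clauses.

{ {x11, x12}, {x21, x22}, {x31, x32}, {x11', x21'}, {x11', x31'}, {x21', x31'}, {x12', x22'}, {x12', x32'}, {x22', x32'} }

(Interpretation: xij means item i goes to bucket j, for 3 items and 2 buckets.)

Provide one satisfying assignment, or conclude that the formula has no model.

Try x11 = 1.
Unit clause (x21') forces x21 = 0.
Unit clause (x22) forces x22 = 1.
Unit clause (x31') forces x31 = 0.
Unit clause (x32) forces x32 = 1.
Now (x32') is unsatisfied and unit — conflict.
Backtrack on x11: now try x11 = 0.
Unit clause (x12) forces x12 = 1.
Unit clause (x22') forces x22 = 0.
Unit clause (x21) forces x21 = 1.
Unit clause (x31') forces x31 = 0.
Unit clause (x32) forces x32 = 1.
Now (x32') is unsatisfied and unit — conflict.
Neither x11 = 1 nor x11 = 0 works.

UNSATISFIABLE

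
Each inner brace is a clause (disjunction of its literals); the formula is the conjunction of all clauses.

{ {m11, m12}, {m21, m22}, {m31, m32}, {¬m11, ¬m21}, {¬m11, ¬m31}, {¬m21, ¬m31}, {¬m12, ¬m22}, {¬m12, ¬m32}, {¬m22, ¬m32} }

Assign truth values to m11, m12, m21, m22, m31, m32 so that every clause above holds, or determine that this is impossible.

UNSATISFIABLE

Case m11 = True:
From the singleton clause (¬m21), m21 = False.
From the singleton clause (m22), m22 = True.
From the singleton clause (¬m31), m31 = False.
From the singleton clause (m32), m32 = True.
Now (¬m32) is unsatisfied and unit — conflict.
Undo m11 and try m11 = False.
From the singleton clause (m12), m12 = True.
From the singleton clause (¬m22), m22 = False.
From the singleton clause (m21), m21 = True.
From the singleton clause (¬m31), m31 = False.
From the singleton clause (m32), m32 = True.
Now (¬m32) is unsatisfied and unit — conflict.
Neither m11 = True nor m11 = False works.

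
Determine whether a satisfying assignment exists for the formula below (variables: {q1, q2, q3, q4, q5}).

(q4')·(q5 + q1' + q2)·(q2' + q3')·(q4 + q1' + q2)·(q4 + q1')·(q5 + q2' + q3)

From the singleton clause (q4'), q4 = 0.
From the singleton clause (q1'), q1 = 0.
Suppose q2 = 0.
Every clause is now satisfied; q3, q5 are unconstrained.
A satisfying assignment: q1: 0,  q2: 0,  q3: 1,  q4: 0,  q5: 1.

Yes, satisfiable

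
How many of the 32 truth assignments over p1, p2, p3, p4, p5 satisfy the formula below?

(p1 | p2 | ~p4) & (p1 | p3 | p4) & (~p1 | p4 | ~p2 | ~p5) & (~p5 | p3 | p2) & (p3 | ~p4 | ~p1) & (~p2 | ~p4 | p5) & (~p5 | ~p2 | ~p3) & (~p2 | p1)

There are 2^5 = 32 truth assignments over (p1, p2, p3, p4, p5).
Split on p3. With p3 = 1, the clauses containing p3 are satisfied and ~p3 drops from the rest; 7 of the 2^4 = 16 assignments to the other variables satisfy what remains.
With p3 = 0, by the same count on the reduced clause set, 2 assignments work.
(One model: p1=F, p2=F, p3=T, p4=F, p5=F.)
Total: 7 + 2 = 9.

9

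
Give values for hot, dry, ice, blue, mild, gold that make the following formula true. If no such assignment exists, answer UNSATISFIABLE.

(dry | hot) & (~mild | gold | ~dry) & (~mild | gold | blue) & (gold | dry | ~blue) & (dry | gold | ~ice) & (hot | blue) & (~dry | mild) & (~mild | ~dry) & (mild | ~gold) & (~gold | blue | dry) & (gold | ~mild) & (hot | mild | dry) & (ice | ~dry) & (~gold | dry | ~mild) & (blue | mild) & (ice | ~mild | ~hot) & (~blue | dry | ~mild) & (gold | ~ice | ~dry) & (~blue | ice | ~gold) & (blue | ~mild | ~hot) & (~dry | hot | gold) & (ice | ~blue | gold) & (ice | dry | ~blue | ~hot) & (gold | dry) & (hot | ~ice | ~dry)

UNSATISFIABLE

Branch on dry: set dry = 1.
The clause (mild) is unit, so mild = 1.
But (~mild) is also a unit clause — contradiction.
Undo dry and try dry = 0.
The clause (hot) is unit, so hot = 1.
The clause (gold) is unit, so gold = 1.
The clause (mild) is unit, so mild = 1.
But (~mild) is also a unit clause — contradiction.
Neither dry = 1 nor dry = 0 works.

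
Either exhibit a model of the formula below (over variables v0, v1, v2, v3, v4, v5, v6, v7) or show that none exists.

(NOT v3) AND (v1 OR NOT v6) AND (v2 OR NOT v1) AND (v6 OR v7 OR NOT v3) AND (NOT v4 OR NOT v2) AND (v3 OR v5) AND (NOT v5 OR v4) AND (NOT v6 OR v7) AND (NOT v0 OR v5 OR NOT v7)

v0=true, v1=false, v2=false, v3=false, v4=true, v5=true, v6=false, v7=false

From the singleton clause (NOT v3), v3 = false.
From the singleton clause (v5), v5 = true.
From the singleton clause (v4), v4 = true.
From the singleton clause (NOT v2), v2 = false.
From the singleton clause (NOT v1), v1 = false.
From the singleton clause (NOT v6), v6 = false.
All clauses hold; v0, v7 can take either value.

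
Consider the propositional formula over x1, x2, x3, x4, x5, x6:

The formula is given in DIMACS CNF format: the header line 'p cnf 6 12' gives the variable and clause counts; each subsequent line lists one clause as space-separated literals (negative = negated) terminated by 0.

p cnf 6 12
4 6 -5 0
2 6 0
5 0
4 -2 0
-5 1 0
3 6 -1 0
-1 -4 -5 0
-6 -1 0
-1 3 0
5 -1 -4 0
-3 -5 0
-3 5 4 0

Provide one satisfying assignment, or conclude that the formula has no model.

(x5) alone gives x5 = True.
(x1) alone gives x1 = True.
(¬x4) alone gives x4 = False.
(x6) alone gives x6 = True.
But (¬x6) is also a unit clause — contradiction.

UNSATISFIABLE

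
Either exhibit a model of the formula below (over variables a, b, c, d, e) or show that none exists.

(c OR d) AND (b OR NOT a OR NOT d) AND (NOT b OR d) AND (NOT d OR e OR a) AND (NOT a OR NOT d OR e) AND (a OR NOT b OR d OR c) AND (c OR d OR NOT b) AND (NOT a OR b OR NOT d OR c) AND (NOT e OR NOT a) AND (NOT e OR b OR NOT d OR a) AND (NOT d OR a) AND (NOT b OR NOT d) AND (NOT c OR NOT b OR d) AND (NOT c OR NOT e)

Try c = true.
The clause (NOT e) is unit, so e = false.
Try b = false.
Try a = true.
The clause (NOT d) is unit, so d = false.
This assignment satisfies each clause.

a ↦ true; b ↦ false; c ↦ true; d ↦ false; e ↦ false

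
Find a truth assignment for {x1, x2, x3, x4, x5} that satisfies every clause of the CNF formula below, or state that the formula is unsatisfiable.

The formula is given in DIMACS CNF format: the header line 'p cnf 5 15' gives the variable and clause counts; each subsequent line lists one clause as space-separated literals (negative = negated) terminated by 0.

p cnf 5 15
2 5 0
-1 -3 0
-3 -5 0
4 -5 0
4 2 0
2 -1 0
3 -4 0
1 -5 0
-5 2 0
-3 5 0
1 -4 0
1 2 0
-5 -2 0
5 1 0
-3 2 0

Branch on x2: set x2 = True.
From the singleton clause (¬x5), x5 = False.
From the singleton clause (¬x3), x3 = False.
From the singleton clause (¬x4), x4 = False.
From the singleton clause (x1), x1 = True.
This assignment satisfies each clause.

x1: True, x2: True, x3: False, x4: False, x5: False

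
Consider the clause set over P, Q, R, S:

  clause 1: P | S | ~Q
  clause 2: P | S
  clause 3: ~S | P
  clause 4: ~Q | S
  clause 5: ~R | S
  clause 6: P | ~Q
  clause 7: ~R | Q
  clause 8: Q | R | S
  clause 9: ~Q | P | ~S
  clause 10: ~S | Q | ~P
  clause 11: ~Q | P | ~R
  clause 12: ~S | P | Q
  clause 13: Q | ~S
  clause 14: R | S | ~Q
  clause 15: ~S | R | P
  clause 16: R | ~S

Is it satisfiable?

Yes, satisfiable

Branch on P: set P = 1.
Branch on Q: set Q = 1.
(S) alone gives S = 1.
(R) alone gives R = 1.
All clauses are satisfied.
A satisfying assignment: P ↦ 1, Q ↦ 1, R ↦ 1, S ↦ 1.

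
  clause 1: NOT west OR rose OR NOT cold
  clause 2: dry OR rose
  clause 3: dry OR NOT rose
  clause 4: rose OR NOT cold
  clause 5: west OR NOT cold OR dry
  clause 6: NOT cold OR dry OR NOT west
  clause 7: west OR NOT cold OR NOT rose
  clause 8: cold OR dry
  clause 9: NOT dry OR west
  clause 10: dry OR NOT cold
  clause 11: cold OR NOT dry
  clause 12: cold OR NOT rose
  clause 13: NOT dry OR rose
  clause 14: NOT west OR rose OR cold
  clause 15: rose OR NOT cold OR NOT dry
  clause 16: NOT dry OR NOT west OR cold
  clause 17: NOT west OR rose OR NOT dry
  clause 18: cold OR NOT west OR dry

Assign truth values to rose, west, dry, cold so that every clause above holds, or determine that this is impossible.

Case dry = true:
The clause (west) is unit, so west = true.
The clause (cold) is unit, so cold = true.
The clause (rose) is unit, so rose = true.
Every clause now holds.

rose: true,  west: true,  dry: true,  cold: true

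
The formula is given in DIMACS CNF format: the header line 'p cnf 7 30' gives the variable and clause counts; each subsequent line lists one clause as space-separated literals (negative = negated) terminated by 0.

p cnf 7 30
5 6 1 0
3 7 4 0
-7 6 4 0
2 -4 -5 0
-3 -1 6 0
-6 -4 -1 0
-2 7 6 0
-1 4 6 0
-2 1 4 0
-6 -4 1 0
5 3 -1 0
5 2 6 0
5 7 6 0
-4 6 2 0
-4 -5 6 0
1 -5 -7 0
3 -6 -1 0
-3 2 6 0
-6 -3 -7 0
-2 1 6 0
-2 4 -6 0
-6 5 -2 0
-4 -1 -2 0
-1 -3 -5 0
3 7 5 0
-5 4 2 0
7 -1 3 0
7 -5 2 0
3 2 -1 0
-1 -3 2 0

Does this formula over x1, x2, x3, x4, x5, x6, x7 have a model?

Suppose x5 = False.
Suppose x6 = True.
(¬x2) alone gives x2 = False.
Suppose x4 = False.
Suppose x3 = False.
(x7) alone gives x7 = True.
(¬x1) alone gives x1 = False.
This assignment satisfies each clause.
A satisfying assignment: x1: False,  x2: False,  x3: False,  x4: False,  x5: False,  x6: True,  x7: True.

Yes, satisfiable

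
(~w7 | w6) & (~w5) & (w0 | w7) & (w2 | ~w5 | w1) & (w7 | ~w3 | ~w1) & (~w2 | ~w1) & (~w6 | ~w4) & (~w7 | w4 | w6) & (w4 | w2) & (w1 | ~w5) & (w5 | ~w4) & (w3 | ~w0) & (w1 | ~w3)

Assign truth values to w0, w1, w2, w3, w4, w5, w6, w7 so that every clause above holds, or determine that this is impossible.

Unit clause (~w5) forces w5 = 0.
Unit clause (~w4) forces w4 = 0.
Unit clause (w2) forces w2 = 1.
Unit clause (~w1) forces w1 = 0.
Unit clause (~w3) forces w3 = 0.
Unit clause (~w0) forces w0 = 0.
Unit clause (w7) forces w7 = 1.
Unit clause (w6) forces w6 = 1.
This assignment satisfies each clause.

w0=0,  w1=0,  w2=1,  w3=0,  w4=0,  w5=0,  w6=1,  w7=1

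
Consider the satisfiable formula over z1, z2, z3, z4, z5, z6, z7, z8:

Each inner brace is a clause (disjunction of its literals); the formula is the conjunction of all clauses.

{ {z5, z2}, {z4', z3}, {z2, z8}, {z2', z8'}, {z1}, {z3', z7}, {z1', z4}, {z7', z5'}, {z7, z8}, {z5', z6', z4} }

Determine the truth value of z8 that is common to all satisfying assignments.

False

Suppose z8 = 1.
Unit clause (z2') forces z2 = 0.
Unit clause (z5) forces z5 = 1.
Unit clause (z1) forces z1 = 1.
Unit clause (z4) forces z4 = 1.
Unit clause (z3) forces z3 = 1.
Unit clause (z7) forces z7 = 1.
Now (z7') is unsatisfied and unit — conflict.
So every satisfying assignment has z8 = False.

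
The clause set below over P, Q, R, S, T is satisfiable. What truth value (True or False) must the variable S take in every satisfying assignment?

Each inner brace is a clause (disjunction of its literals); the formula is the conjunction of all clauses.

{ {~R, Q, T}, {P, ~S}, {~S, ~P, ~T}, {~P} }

Suppose S = 1.
Unit clause (P) forces P = 1.
But (~P) is also a unit clause — contradiction.
So every satisfying assignment has S = False.

False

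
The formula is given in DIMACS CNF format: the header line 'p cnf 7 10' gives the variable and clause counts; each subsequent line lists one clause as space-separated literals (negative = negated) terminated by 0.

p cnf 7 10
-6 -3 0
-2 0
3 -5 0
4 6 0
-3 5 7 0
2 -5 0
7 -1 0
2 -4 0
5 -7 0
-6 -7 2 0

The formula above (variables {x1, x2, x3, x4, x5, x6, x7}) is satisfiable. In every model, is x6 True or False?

Suppose x6 = False.
Unit clause (¬x2) forces x2 = False.
Unit clause (x4) forces x4 = True.
But (¬x4) is also a unit clause — contradiction.
So every satisfying assignment has x6 = True.

True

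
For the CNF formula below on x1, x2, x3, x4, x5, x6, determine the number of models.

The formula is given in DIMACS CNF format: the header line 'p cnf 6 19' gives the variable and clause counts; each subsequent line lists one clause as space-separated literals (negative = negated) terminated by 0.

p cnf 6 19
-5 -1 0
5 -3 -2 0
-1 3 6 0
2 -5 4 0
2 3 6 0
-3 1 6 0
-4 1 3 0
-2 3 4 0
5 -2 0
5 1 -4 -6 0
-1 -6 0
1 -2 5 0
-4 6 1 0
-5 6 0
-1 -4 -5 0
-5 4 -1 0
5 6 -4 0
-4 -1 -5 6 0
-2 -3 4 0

5

There are 2^6 = 64 truth assignments over (x1, x2, x3, x4, x5, x6).
Split on x5. With x5 = True, the clauses containing x5 are satisfied and ¬x5 drops from the rest; 2 of the 2^5 = 32 assignments to the other variables satisfy what remains.
With x5 = False, by the same count on the reduced clause set, 3 assignments work.
(One model: x1=F, x2=F, x3=F, x4=F, x5=F, x6=T.)
Total: 2 + 3 = 5.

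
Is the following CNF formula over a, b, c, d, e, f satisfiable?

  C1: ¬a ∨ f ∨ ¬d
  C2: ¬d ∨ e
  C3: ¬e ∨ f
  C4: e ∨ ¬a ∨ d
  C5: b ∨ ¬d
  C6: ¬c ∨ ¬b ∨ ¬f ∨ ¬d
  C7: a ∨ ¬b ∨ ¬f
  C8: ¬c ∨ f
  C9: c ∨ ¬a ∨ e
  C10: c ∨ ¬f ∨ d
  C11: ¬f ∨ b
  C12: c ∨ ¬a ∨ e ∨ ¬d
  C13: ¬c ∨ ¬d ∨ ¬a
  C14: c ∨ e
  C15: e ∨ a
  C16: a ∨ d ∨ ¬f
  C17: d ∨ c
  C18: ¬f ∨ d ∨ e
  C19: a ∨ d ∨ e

Suppose d = True.
Unit clause (e) forces e = True.
Unit clause (f) forces f = True.
Unit clause (b) forces b = True.
Unit clause (¬c) forces c = False.
Unit clause (a) forces a = True.
Every clause now holds.
A satisfying assignment: a ↦ True,  b ↦ True,  c ↦ False,  d ↦ True,  e ↦ True,  f ↦ True.

Yes, satisfiable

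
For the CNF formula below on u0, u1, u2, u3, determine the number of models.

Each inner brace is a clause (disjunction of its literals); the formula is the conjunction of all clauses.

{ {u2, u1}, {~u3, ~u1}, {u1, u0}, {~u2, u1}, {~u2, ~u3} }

There are 2^4 = 16 truth assignments over (u0, u1, u2, u3).
Check each against the 5 clauses (columns in the order u0, u1, u2, u3):
  F F F F  ✗ fails (u2 | u1)
  F F F T  ✗ fails (u2 | u1)
  F F T F  ✗ fails (u1 | u0)
  F F T T  ✗ fails (u1 | u0)
  F T F F  ✓ satisfies all
  F T F T  ✗ fails (~u3 | ~u1)
  F T T F  ✓ satisfies all
  F T T T  ✗ fails (~u3 | ~u1)
  T F F F  ✗ fails (u2 | u1)
  T F F T  ✗ fails (u2 | u1)
  T F T F  ✗ fails (~u2 | u1)
  T F T T  ✗ fails (~u2 | u1)
  T T F F  ✓ satisfies all
  T T F T  ✗ fails (~u3 | ~u1)
  T T T F  ✓ satisfies all
  T T T T  ✗ fails (~u3 | ~u1)
4 of the 16 rows are models.

4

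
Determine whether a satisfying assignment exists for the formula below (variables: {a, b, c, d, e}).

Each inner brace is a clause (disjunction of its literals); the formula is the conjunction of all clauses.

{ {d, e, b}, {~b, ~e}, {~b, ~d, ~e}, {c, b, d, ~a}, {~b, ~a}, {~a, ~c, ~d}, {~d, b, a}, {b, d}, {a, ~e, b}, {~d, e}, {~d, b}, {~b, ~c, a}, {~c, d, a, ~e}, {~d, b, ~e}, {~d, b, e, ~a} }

Yes, satisfiable

Case b = 1:
From the singleton clause (~e), e = 0.
From the singleton clause (~a), a = 0.
From the singleton clause (~d), d = 0.
From the singleton clause (~c), c = 0.
All clauses are satisfied.
A satisfying assignment: a ↦ 0; b ↦ 1; c ↦ 0; d ↦ 0; e ↦ 0.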